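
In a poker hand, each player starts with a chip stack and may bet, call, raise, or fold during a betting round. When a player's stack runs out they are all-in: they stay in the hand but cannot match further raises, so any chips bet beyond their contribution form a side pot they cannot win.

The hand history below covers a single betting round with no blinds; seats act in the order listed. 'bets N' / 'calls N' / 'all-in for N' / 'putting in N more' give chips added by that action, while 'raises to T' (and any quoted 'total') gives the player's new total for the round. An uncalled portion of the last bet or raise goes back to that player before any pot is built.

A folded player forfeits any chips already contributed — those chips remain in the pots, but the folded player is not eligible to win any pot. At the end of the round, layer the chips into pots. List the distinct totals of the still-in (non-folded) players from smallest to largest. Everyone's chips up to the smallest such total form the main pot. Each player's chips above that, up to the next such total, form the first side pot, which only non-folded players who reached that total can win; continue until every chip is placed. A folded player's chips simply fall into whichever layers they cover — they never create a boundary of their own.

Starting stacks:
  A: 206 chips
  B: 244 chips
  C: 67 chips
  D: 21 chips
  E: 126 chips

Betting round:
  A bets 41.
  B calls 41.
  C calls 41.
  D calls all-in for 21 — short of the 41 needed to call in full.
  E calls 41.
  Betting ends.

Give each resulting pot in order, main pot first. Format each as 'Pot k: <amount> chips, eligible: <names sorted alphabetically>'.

Contributions: A=41, B=41, C=41, D=21, E=41
Pot levels (distinct totals of non-folded players): 21, 41
Layer 1-21: 21 each from A, B, C, D, E = 21*5 = 105 chips; eligible A, B, C, D, E
Layer 22-41: 20 each from A, B, C, E = 20*4 = 80 chips; eligible A, B, C, E

Pot 1: 105 chips, eligible: A, B, C, D, E
Pot 2: 80 chips, eligible: A, B, C, E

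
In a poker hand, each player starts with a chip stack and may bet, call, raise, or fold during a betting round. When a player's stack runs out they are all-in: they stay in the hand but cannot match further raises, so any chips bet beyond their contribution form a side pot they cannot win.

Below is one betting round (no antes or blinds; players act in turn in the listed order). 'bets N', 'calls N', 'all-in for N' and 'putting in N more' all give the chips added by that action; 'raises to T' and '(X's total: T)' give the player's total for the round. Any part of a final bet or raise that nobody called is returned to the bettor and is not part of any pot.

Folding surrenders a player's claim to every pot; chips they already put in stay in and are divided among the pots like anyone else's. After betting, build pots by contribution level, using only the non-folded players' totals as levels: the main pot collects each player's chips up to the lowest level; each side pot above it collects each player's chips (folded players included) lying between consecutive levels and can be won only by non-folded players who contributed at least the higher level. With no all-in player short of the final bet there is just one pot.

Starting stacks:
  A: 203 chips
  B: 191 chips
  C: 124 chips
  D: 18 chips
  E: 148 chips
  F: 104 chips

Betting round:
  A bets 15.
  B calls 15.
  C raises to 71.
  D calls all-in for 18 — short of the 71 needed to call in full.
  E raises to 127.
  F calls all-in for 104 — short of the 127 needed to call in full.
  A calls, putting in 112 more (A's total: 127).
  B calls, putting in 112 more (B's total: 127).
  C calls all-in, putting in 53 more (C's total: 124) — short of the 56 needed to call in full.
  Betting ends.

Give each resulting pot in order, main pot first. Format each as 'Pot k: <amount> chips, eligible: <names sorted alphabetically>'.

Pot 1: 108 chips, eligible: A, B, C, D, E, F
Pot 2: 430 chips, eligible: A, B, C, E, F
Pot 3: 80 chips, eligible: A, B, C, E
Pot 4: 9 chips, eligible: A, B, E

Derivation:
Contributions: A=127, B=127, C=124, D=18, E=127, F=104
Pot levels (distinct totals of non-folded players): 18, 104, 124, 127
Layer 1-18: 18 each from A, B, C, D, E, F = 18*6 = 108 chips; eligible A, B, C, D, E, F
Layer 19-104: 86 each from A, B, C, E, F = 86*5 = 430 chips; eligible A, B, C, E, F
Layer 105-124: 20 each from A, B, C, E = 20*4 = 80 chips; eligible A, B, C, E
Layer 125-127: 3 each from A, B, E = 3*3 = 9 chips; eligible A, B, E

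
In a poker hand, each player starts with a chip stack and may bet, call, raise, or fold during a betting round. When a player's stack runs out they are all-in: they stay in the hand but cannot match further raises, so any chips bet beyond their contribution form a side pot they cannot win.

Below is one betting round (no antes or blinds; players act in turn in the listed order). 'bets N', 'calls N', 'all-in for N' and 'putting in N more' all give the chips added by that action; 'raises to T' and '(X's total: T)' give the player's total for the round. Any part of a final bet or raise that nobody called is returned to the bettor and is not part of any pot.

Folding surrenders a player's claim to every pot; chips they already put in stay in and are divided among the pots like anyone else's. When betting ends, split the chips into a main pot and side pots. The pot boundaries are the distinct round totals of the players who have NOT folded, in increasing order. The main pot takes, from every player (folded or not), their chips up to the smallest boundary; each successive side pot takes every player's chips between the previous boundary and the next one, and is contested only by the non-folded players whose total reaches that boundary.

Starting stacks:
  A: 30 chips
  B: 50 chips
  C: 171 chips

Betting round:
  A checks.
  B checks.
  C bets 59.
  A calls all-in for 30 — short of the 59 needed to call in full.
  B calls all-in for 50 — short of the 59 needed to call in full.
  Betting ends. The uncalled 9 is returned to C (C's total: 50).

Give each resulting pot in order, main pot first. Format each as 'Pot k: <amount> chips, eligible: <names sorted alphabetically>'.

Contributions (after 9 returned to C): A=30, B=50, C=50
Pot levels (distinct totals of non-folded players): 30, 50
Layer 1-30: 30 each from A, B, C = 30*3 = 90 chips; eligible A, B, C
Layer 31-50: 20 each from B, C = 20*2 = 40 chips; eligible B, C

Pot 1: 90 chips, eligible: A, B, C
Pot 2: 40 chips, eligible: B, C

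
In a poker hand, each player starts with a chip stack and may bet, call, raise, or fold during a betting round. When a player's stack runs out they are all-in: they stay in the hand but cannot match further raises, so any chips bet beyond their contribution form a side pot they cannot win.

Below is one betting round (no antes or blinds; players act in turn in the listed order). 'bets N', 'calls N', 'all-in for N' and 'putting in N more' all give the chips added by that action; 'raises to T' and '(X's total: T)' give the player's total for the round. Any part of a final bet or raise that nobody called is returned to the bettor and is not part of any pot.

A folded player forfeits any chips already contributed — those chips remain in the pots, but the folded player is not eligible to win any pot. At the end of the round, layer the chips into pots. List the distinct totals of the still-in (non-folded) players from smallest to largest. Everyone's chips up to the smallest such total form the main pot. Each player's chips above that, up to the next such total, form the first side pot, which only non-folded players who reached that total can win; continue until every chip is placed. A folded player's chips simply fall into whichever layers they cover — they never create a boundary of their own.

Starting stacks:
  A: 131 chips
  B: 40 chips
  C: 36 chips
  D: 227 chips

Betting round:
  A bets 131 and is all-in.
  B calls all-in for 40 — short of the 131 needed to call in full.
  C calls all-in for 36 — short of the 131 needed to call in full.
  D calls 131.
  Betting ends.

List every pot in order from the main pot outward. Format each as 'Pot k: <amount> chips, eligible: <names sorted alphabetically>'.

Pot 1: 144 chips, eligible: A, B, C, D
Pot 2: 12 chips, eligible: A, B, D
Pot 3: 182 chips, eligible: A, D

Derivation:
Contributions: A=131, B=40, C=36, D=131
Pot levels (distinct totals of non-folded players): 36, 40, 131
Layer 1-36: 36 each from A, B, C, D = 36*4 = 144 chips; eligible A, B, C, D
Layer 37-40: 4 each from A, B, D = 4*3 = 12 chips; eligible A, B, D
Layer 41-131: 91 each from A, D = 91*2 = 182 chips; eligible A, D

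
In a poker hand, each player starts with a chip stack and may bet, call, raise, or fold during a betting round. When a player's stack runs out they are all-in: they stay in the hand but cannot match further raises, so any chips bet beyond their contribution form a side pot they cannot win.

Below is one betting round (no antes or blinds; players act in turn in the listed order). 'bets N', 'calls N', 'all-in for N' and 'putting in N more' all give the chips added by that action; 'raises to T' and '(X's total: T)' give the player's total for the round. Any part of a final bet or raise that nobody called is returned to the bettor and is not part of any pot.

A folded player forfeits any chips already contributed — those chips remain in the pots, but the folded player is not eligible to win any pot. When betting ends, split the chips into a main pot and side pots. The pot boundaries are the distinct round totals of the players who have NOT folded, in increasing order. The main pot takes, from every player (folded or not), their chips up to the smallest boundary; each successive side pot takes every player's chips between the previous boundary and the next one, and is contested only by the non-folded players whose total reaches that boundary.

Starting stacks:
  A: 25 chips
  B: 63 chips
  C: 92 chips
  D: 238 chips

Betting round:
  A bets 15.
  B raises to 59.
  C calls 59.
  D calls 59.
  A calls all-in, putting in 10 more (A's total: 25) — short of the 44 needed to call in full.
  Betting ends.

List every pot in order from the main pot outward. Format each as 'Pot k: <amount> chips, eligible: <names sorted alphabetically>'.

Pot 1: 100 chips, eligible: A, B, C, D
Pot 2: 102 chips, eligible: B, C, D

Derivation:
Contributions: A=25, B=59, C=59, D=59
Pot levels (distinct totals of non-folded players): 25, 59
Layer 1-25: 25 each from A, B, C, D = 25*4 = 100 chips; eligible A, B, C, D
Layer 26-59: 34 each from B, C, D = 34*3 = 102 chips; eligible B, C, D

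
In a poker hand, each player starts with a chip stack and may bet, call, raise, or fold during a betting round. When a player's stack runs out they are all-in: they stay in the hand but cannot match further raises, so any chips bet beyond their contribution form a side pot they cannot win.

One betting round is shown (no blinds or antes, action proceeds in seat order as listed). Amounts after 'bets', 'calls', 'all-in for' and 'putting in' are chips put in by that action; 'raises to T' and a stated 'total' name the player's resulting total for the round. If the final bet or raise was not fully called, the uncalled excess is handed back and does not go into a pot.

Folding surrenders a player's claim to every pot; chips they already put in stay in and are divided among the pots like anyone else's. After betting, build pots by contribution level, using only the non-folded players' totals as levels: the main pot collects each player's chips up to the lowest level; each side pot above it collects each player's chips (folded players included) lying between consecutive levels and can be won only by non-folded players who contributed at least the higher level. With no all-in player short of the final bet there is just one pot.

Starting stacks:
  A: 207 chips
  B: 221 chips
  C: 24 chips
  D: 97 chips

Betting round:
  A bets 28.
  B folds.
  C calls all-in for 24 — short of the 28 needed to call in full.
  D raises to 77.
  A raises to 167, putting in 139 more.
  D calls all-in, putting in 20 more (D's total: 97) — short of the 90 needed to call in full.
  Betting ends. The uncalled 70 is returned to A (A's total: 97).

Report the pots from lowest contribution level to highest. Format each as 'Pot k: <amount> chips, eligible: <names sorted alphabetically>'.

Contributions (after 70 returned to A): A=97, C=24, D=97
Folded: B
Pot levels (distinct totals of non-folded players): 24, 97
Layer 1-24: 24 each from A, C, D = 24*3 = 72 chips; eligible A, C, D
Layer 25-97: 73 each from A, D = 73*2 = 146 chips; eligible A, D

Pot 1: 72 chips, eligible: A, C, D
Pot 2: 146 chips, eligible: A, D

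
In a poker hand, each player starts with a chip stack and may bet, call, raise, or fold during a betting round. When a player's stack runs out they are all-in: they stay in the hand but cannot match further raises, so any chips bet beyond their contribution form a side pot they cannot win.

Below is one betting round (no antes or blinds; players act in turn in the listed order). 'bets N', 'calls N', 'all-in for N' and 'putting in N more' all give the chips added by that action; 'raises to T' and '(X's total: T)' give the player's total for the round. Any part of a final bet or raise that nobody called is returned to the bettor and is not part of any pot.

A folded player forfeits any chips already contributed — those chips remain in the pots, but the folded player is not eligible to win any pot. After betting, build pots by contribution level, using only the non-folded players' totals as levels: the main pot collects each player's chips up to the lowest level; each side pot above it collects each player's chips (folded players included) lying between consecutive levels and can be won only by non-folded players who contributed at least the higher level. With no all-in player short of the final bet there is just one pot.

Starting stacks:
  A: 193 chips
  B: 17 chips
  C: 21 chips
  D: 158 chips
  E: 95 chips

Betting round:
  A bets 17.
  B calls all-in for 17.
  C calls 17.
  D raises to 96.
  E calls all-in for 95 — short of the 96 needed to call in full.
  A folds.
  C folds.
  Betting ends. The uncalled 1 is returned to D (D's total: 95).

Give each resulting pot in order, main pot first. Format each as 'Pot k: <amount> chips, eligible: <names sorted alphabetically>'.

Contributions (after 1 returned to D): A=17, B=17, C=17, D=95, E=95
Folded: A, C
Pot levels (distinct totals of non-folded players): 17, 95
Layer 1-17: 17 each from A, B, C, D, E = 17*5 = 85 chips; eligible B, D, E
Layer 18-95: 78 each from D, E = 78*2 = 156 chips; eligible D, E

Pot 1: 85 chips, eligible: B, D, E
Pot 2: 156 chips, eligible: D, E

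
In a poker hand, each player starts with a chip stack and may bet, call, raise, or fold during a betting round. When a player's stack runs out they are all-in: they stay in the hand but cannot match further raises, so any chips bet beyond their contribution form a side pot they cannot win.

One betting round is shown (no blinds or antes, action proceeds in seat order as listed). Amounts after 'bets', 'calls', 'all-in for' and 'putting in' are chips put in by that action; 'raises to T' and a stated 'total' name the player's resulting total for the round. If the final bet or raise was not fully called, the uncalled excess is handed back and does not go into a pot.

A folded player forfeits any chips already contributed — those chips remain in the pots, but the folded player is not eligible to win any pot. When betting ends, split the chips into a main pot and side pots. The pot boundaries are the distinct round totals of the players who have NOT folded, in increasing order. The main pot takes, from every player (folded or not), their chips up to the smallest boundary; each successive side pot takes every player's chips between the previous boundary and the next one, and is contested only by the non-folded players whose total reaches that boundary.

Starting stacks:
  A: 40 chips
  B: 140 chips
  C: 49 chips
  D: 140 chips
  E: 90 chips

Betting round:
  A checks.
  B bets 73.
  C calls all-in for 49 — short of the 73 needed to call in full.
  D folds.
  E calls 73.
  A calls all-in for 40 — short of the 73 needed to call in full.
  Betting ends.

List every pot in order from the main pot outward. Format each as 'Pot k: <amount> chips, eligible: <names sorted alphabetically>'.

Pot 1: 160 chips, eligible: A, B, C, E
Pot 2: 27 chips, eligible: B, C, E
Pot 3: 48 chips, eligible: B, E

Derivation:
Contributions: A=40, B=73, C=49, E=73
Folded: D
Pot levels (distinct totals of non-folded players): 40, 49, 73
Layer 1-40: 40 each from A, B, C, E = 40*4 = 160 chips; eligible A, B, C, E
Layer 41-49: 9 each from B, C, E = 9*3 = 27 chips; eligible B, C, E
Layer 50-73: 24 each from B, E = 24*2 = 48 chips; eligible B, E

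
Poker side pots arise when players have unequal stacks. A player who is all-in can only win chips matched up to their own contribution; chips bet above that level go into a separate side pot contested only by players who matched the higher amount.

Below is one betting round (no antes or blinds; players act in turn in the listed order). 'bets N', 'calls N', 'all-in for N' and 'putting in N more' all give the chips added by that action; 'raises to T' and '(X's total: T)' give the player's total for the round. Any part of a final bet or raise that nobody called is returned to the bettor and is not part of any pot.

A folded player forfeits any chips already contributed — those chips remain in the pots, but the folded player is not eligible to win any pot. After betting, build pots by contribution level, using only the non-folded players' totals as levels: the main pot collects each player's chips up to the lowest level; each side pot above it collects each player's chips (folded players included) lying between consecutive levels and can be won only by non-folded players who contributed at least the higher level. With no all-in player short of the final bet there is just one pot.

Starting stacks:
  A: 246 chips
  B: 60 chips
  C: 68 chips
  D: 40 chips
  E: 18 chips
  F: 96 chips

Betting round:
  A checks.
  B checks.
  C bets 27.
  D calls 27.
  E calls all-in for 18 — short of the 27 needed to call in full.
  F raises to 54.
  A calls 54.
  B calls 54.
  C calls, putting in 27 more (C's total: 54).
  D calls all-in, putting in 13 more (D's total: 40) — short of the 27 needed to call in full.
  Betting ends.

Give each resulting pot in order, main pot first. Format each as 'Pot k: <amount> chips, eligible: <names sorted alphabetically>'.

Contributions: A=54, B=54, C=54, D=40, E=18, F=54
Pot levels (distinct totals of non-folded players): 18, 40, 54
Layer 1-18: 18 each from A, B, C, D, E, F = 18*6 = 108 chips; eligible A, B, C, D, E, F
Layer 19-40: 22 each from A, B, C, D, F = 22*5 = 110 chips; eligible A, B, C, D, F
Layer 41-54: 14 each from A, B, C, F = 14*4 = 56 chips; eligible A, B, C, F

Pot 1: 108 chips, eligible: A, B, C, D, E, F
Pot 2: 110 chips, eligible: A, B, C, D, F
Pot 3: 56 chips, eligible: A, B, C, F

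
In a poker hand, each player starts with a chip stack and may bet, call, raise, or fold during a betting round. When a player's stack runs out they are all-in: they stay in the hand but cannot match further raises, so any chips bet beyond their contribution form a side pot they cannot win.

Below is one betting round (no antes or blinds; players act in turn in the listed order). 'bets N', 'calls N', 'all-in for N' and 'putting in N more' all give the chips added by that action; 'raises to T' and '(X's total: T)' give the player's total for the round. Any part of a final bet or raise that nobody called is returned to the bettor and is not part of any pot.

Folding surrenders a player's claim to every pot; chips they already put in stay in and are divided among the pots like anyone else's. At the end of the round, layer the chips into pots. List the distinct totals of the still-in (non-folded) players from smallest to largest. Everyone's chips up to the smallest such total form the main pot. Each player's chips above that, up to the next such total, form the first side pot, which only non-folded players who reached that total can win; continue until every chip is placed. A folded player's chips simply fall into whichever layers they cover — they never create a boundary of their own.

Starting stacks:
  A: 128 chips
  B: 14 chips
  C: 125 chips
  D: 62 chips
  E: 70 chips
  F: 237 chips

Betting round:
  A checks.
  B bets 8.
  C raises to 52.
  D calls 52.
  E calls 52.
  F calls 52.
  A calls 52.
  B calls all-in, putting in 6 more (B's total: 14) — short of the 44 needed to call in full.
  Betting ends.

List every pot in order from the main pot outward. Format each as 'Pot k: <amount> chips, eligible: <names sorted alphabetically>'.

Pot 1: 84 chips, eligible: A, B, C, D, E, F
Pot 2: 190 chips, eligible: A, C, D, E, F

Derivation:
Contributions: A=52, B=14, C=52, D=52, E=52, F=52
Pot levels (distinct totals of non-folded players): 14, 52
Layer 1-14: 14 each from A, B, C, D, E, F = 14*6 = 84 chips; eligible A, B, C, D, E, F
Layer 15-52: 38 each from A, C, D, E, F = 38*5 = 190 chips; eligible A, C, D, E, F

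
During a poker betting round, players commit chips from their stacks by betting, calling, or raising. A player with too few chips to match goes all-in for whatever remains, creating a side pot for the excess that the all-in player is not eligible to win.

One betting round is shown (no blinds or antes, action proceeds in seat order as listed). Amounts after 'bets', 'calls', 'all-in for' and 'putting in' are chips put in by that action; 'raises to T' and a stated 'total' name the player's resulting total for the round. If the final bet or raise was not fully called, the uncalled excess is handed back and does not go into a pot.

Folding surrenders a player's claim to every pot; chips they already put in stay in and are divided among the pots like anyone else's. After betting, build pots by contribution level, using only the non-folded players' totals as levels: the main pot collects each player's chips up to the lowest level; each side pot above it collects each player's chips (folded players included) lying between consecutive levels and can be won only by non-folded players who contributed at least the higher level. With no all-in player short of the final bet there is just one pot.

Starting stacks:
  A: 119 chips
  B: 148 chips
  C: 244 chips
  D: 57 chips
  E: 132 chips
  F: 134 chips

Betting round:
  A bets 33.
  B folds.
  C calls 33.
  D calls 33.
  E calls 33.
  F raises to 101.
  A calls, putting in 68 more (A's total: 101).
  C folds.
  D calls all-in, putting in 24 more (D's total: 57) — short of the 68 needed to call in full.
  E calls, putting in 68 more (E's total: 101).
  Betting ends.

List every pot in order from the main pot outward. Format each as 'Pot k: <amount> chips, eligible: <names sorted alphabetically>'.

Contributions: A=101, C=33, D=57, E=101, F=101
Folded: B, C
Pot levels (distinct totals of non-folded players): 57, 101
Layer 1-57: A 57 + C 33 + D 57 + E 57 + F 57 = 261 chips; eligible A, D, E, F
Layer 58-101: 44 each from A, E, F = 44*3 = 132 chips; eligible A, E, F

Pot 1: 261 chips, eligible: A, D, E, F
Pot 2: 132 chips, eligible: A, E, F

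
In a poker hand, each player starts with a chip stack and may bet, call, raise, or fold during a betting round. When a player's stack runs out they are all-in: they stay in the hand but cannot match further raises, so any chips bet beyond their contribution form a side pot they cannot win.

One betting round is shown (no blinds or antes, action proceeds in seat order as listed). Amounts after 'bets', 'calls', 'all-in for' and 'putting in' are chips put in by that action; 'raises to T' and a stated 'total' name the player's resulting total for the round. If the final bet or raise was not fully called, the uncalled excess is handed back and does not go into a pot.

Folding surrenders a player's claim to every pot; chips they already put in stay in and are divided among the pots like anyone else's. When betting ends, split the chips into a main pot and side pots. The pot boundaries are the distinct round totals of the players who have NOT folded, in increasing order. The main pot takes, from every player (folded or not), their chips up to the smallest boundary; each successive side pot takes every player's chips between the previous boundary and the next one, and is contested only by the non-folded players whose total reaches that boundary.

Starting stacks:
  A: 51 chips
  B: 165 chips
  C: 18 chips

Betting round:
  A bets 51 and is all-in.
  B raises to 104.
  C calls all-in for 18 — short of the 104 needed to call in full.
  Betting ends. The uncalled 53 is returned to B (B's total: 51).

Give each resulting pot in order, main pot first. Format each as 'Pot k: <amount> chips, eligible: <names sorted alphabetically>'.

Contributions (after 53 returned to B): A=51, B=51, C=18
Pot levels (distinct totals of non-folded players): 18, 51
Layer 1-18: 18 each from A, B, C = 18*3 = 54 chips; eligible A, B, C
Layer 19-51: 33 each from A, B = 33*2 = 66 chips; eligible A, B

Pot 1: 54 chips, eligible: A, B, C
Pot 2: 66 chips, eligible: A, B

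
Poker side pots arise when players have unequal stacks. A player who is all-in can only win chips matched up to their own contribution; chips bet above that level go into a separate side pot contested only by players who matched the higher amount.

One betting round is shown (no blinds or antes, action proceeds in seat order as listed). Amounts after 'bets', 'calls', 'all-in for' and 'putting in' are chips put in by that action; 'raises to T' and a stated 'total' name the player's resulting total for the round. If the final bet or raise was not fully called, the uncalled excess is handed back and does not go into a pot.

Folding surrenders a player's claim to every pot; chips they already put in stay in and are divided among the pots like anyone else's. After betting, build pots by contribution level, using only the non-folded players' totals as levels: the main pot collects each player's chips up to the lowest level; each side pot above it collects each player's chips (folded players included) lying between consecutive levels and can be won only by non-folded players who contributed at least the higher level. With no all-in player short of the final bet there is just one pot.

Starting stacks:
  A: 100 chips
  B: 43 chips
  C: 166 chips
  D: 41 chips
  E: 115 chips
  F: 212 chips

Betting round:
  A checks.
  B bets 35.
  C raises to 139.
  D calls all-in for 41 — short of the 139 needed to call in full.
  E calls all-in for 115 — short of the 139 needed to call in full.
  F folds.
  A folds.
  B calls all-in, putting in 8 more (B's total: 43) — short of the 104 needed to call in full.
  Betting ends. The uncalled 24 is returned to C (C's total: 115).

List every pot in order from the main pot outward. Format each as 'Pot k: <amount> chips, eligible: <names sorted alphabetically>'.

Pot 1: 164 chips, eligible: B, C, D, E
Pot 2: 6 chips, eligible: B, C, E
Pot 3: 144 chips, eligible: C, E

Derivation:
Contributions (after 24 returned to C): B=43, C=115, D=41, E=115
Folded: A, F
Pot levels (distinct totals of non-folded players): 41, 43, 115
Layer 1-41: 41 each from B, C, D, E = 41*4 = 164 chips; eligible B, C, D, E
Layer 42-43: 2 each from B, C, E = 2*3 = 6 chips; eligible B, C, E
Layer 44-115: 72 each from C, E = 72*2 = 144 chips; eligible C, E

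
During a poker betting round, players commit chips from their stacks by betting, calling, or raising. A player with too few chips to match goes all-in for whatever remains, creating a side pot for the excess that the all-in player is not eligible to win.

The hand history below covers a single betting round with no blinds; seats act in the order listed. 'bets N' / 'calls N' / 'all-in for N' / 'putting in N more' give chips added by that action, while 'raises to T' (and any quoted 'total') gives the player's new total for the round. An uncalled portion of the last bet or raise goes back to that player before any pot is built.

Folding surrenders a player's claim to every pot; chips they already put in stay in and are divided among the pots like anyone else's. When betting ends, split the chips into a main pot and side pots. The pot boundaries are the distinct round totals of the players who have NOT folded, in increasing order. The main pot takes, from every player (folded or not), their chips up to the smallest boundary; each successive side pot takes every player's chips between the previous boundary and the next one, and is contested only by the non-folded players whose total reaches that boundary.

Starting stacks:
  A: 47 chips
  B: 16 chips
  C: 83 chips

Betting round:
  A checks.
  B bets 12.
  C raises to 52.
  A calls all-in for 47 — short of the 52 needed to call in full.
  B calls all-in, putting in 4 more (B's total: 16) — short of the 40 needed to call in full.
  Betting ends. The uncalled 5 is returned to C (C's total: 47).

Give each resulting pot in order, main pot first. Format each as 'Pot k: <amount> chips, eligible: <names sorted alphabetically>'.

Contributions (after 5 returned to C): A=47, B=16, C=47
Pot levels (distinct totals of non-folded players): 16, 47
Layer 1-16: 16 each from A, B, C = 16*3 = 48 chips; eligible A, B, C
Layer 17-47: 31 each from A, C = 31*2 = 62 chips; eligible A, C

Pot 1: 48 chips, eligible: A, B, C
Pot 2: 62 chips, eligible: A, C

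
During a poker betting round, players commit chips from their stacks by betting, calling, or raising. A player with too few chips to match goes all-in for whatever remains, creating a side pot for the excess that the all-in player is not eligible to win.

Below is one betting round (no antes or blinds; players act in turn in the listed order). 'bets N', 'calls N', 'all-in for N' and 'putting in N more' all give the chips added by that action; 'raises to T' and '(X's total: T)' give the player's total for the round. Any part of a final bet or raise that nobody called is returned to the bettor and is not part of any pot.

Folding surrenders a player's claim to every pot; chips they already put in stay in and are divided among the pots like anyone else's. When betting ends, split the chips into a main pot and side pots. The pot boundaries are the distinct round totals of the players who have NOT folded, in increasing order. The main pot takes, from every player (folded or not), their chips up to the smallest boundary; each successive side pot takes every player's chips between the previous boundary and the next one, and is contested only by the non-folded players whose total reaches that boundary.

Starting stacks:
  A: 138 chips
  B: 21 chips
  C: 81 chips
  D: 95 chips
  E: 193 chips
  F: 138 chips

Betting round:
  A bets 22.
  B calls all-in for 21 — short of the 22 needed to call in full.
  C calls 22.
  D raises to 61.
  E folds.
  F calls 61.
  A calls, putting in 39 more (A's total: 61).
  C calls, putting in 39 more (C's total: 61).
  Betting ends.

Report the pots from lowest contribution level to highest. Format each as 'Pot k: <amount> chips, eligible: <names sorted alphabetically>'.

Pot 1: 105 chips, eligible: A, B, C, D, F
Pot 2: 160 chips, eligible: A, C, D, F

Derivation:
Contributions: A=61, B=21, C=61, D=61, F=61
Folded: E
Pot levels (distinct totals of non-folded players): 21, 61
Layer 1-21: 21 each from A, B, C, D, F = 21*5 = 105 chips; eligible A, B, C, D, F
Layer 22-61: 40 each from A, C, D, F = 40*4 = 160 chips; eligible A, C, D, F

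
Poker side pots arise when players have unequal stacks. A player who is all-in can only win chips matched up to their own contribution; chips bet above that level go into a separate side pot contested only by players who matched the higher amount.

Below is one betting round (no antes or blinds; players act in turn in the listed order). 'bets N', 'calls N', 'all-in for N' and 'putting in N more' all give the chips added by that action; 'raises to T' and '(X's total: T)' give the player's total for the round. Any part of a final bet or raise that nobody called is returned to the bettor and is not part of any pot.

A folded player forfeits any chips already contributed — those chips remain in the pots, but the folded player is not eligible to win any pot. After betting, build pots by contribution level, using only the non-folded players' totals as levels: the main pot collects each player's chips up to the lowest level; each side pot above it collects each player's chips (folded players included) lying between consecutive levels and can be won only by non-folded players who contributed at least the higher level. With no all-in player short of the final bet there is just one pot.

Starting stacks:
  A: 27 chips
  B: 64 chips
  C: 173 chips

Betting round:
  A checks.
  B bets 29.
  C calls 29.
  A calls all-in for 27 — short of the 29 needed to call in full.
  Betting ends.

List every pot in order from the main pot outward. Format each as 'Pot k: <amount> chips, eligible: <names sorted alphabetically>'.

Pot 1: 81 chips, eligible: A, B, C
Pot 2: 4 chips, eligible: B, C

Derivation:
Contributions: A=27, B=29, C=29
Pot levels (distinct totals of non-folded players): 27, 29
Layer 1-27: 27 each from A, B, C = 27*3 = 81 chips; eligible A, B, C
Layer 28-29: 2 each from B, C = 2*2 = 4 chips; eligible B, C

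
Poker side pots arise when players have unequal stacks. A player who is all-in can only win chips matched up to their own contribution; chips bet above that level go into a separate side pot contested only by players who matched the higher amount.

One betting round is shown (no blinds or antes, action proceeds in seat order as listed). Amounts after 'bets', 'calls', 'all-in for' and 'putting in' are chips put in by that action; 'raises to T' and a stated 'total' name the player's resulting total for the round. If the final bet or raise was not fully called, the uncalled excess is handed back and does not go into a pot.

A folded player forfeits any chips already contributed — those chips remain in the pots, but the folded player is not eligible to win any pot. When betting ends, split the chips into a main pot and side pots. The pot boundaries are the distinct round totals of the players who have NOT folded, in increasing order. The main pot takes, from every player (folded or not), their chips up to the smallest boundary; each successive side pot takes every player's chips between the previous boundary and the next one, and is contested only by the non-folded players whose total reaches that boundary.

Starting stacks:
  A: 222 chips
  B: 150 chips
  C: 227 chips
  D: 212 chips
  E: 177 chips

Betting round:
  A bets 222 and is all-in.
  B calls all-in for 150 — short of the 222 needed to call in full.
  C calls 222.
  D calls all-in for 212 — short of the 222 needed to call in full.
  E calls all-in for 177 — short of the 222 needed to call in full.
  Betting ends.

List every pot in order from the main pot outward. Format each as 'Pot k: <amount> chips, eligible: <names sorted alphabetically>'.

Contributions: A=222, B=150, C=222, D=212, E=177
Pot levels (distinct totals of non-folded players): 150, 177, 212, 222
Layer 1-150: 150 each from A, B, C, D, E = 150*5 = 750 chips; eligible A, B, C, D, E
Layer 151-177: 27 each from A, C, D, E = 27*4 = 108 chips; eligible A, C, D, E
Layer 178-212: 35 each from A, C, D = 35*3 = 105 chips; eligible A, C, D
Layer 213-222: 10 each from A, C = 10*2 = 20 chips; eligible A, C

Pot 1: 750 chips, eligible: A, B, C, D, E
Pot 2: 108 chips, eligible: A, C, D, E
Pot 3: 105 chips, eligible: A, C, D
Pot 4: 20 chips, eligible: A, C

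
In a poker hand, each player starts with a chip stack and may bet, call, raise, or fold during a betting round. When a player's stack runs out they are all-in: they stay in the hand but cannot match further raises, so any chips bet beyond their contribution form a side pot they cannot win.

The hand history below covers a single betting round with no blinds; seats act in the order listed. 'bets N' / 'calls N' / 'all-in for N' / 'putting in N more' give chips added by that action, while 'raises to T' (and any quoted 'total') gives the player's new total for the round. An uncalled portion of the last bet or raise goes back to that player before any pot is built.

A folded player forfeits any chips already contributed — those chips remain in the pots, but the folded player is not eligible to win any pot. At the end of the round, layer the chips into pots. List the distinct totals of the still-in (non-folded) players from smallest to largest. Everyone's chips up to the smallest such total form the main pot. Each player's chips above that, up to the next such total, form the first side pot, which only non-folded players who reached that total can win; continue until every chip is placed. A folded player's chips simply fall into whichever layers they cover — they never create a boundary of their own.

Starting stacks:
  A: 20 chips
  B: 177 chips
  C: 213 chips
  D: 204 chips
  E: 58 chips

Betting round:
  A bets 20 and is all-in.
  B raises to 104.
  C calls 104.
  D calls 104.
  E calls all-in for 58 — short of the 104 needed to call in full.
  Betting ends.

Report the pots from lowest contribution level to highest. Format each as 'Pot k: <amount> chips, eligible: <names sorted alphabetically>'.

Contributions: A=20, B=104, C=104, D=104, E=58
Pot levels (distinct totals of non-folded players): 20, 58, 104
Layer 1-20: 20 each from A, B, C, D, E = 20*5 = 100 chips; eligible A, B, C, D, E
Layer 21-58: 38 each from B, C, D, E = 38*4 = 152 chips; eligible B, C, D, E
Layer 59-104: 46 each from B, C, D = 46*3 = 138 chips; eligible B, C, D

Pot 1: 100 chips, eligible: A, B, C, D, E
Pot 2: 152 chips, eligible: B, C, D, E
Pot 3: 138 chips, eligible: B, C, D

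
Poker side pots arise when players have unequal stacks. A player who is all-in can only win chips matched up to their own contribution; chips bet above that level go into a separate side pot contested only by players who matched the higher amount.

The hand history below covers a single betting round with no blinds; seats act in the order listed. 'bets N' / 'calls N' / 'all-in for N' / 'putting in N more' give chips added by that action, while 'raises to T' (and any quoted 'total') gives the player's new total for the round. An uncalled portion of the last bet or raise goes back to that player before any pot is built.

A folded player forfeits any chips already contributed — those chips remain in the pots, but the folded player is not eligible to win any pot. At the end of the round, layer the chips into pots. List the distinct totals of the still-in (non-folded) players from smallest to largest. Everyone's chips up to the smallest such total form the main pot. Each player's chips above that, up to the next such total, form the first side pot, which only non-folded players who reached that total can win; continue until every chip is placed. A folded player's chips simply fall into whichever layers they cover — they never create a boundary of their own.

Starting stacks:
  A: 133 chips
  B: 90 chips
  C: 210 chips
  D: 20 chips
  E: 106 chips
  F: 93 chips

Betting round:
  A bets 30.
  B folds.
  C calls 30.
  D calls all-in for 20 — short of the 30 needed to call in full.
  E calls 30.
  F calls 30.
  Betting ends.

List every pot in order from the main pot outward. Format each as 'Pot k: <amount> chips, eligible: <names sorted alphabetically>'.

Contributions: A=30, C=30, D=20, E=30, F=30
Folded: B
Pot levels (distinct totals of non-folded players): 20, 30
Layer 1-20: 20 each from A, C, D, E, F = 20*5 = 100 chips; eligible A, C, D, E, F
Layer 21-30: 10 each from A, C, E, F = 10*4 = 40 chips; eligible A, C, E, F

Pot 1: 100 chips, eligible: A, C, D, E, F
Pot 2: 40 chips, eligible: A, C, E, F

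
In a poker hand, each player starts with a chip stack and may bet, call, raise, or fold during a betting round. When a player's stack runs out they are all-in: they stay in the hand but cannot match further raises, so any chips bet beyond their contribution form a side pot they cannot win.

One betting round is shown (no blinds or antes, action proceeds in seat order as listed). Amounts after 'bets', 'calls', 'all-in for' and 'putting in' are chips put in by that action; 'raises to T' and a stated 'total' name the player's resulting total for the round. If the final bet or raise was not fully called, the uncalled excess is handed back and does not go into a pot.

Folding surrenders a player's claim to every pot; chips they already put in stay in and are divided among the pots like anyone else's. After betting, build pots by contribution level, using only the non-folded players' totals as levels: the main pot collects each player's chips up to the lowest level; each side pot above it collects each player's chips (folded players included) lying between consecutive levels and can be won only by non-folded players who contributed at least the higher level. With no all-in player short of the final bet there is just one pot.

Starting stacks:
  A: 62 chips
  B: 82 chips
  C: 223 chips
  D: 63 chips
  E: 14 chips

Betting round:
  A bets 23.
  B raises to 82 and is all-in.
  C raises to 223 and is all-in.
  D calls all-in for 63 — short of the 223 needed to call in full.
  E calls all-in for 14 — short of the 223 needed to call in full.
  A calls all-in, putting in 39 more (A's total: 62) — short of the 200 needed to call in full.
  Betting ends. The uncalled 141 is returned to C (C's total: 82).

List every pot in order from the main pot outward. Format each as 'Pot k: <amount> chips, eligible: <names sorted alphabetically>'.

Pot 1: 70 chips, eligible: A, B, C, D, E
Pot 2: 192 chips, eligible: A, B, C, D
Pot 3: 3 chips, eligible: B, C, D
Pot 4: 38 chips, eligible: B, C

Derivation:
Contributions (after 141 returned to C): A=62, B=82, C=82, D=63, E=14
Pot levels (distinct totals of non-folded players): 14, 62, 63, 82
Layer 1-14: 14 each from A, B, C, D, E = 14*5 = 70 chips; eligible A, B, C, D, E
Layer 15-62: 48 each from A, B, C, D = 48*4 = 192 chips; eligible A, B, C, D
Layer 63-63: 1 each from B, C, D = 1*3 = 3 chips; eligible B, C, D
Layer 64-82: 19 each from B, C = 19*2 = 38 chips; eligible B, C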